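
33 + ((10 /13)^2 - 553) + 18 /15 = -437886 /845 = -518.21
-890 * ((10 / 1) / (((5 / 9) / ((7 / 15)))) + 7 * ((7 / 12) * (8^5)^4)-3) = -12569726703976149170258 / 3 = -4189908901325383056752.67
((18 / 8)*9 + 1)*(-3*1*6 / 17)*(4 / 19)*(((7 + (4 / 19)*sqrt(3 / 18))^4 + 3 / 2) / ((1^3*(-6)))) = 14861000*sqrt(6) / 390963 + 28204131025 / 14856594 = 1991.53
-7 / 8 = -0.88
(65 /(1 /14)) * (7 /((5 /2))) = 2548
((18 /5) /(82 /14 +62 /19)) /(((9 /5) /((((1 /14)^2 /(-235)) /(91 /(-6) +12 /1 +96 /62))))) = 1767 /600610885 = 0.00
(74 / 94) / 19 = 37 / 893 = 0.04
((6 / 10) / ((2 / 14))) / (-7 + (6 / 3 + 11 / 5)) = -3 / 2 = -1.50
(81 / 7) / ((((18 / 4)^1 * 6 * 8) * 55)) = 3 / 3080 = 0.00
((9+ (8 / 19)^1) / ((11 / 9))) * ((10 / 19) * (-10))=-161100 / 3971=-40.57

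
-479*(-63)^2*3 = -5703453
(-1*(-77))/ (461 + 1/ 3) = 231/ 1384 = 0.17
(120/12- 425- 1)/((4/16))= -1664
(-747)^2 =558009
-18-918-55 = -991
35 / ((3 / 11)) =385 / 3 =128.33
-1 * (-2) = 2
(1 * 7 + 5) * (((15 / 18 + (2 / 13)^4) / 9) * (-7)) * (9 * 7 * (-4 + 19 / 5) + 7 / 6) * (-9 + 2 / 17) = -51808900451 / 65547495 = -790.40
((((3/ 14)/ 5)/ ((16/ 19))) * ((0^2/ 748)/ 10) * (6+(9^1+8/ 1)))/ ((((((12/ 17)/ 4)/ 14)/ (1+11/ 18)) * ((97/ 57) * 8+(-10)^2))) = 0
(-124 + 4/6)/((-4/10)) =925/3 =308.33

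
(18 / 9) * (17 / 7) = 34 / 7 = 4.86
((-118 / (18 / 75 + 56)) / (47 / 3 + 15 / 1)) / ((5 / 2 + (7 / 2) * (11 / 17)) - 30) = 25075 / 9248668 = 0.00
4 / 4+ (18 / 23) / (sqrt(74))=1.09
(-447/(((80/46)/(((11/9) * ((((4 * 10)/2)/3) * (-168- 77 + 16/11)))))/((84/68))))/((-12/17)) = -21422177/24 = -892590.71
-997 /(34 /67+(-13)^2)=-66799 /11357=-5.88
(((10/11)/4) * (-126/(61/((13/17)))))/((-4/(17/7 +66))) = 6.14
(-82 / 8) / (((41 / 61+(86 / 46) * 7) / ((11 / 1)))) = -632753 / 77216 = -8.19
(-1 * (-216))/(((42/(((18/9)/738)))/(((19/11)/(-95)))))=-4/15785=-0.00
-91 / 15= -6.07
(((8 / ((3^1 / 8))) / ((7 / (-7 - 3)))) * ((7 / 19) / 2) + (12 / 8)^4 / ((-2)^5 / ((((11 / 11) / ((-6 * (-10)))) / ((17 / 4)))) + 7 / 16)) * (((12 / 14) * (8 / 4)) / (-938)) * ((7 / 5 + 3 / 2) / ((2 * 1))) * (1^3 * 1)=1211665733 / 81435044810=0.01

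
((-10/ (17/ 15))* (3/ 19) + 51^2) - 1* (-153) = 889092/ 323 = 2752.61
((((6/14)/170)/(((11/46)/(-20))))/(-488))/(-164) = -69/26190472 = -0.00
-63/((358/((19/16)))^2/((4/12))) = -7581/32809984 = -0.00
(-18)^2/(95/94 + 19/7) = 71064/817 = 86.98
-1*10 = -10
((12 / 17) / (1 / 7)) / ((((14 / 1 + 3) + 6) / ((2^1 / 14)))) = 0.03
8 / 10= 4 / 5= 0.80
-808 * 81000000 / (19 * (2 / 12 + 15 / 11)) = -42768000000 / 19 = -2250947368.42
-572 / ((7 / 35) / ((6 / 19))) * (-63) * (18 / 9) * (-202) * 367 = -160289569440 / 19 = -8436293128.42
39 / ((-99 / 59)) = -767 / 33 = -23.24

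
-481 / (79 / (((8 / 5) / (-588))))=962 / 58065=0.02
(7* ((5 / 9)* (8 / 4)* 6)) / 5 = 28 / 3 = 9.33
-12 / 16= -0.75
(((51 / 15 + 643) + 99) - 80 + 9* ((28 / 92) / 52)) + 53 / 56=55790933 / 83720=666.40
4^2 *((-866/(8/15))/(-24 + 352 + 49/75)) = -1948500/24649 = -79.05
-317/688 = -0.46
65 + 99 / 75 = 1658 / 25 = 66.32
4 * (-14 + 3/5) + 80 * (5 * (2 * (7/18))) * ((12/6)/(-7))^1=-6412/45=-142.49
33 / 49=0.67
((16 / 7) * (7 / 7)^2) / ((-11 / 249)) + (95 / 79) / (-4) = -52.04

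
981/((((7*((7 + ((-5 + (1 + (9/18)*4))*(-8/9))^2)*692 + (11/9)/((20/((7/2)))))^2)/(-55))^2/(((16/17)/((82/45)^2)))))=2648862689171846400000000/377163141087911418147032788856021633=0.00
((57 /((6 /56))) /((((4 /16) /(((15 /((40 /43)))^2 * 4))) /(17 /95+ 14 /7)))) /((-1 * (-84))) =1148229 /20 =57411.45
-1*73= -73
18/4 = 9/2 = 4.50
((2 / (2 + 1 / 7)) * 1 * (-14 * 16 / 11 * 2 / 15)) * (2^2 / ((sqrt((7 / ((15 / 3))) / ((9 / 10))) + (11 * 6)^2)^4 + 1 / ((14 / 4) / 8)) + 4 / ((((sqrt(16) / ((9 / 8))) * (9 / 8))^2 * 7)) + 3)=-49592488973441496245547833286093274592 / 6446502637041347374392023053341582675 + 561150516510194688 * sqrt(14) / 65116188252942902771636596498399825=-7.69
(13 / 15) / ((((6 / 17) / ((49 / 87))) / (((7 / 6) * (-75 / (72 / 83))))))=-31458245 / 225504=-139.50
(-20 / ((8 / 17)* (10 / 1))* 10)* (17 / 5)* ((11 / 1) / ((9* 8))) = -3179 / 144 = -22.08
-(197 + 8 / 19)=-3751 / 19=-197.42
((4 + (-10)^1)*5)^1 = -30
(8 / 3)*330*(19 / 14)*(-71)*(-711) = 60288737.14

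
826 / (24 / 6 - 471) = -1.77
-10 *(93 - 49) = -440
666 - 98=568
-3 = -3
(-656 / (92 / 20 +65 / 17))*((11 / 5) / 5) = -30668 / 895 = -34.27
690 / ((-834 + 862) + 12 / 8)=1380 / 59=23.39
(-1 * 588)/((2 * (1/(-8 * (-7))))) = -16464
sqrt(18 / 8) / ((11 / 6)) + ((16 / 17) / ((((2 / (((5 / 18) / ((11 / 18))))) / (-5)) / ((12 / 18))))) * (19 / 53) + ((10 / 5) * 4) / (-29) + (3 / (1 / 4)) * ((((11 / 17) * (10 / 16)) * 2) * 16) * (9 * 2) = 2410509139 / 862257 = 2795.58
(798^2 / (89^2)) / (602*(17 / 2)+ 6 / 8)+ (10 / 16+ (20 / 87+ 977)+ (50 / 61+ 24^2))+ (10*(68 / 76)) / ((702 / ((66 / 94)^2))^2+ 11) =1207448500730503596380048225 / 776648907898079905904424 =1554.69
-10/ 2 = -5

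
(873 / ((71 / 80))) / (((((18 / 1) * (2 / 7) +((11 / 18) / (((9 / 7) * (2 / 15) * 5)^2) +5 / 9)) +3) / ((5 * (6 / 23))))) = 9503827200 / 70592957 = 134.63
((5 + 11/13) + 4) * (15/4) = 480/13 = 36.92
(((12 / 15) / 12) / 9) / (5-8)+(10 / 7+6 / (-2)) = -4462 / 2835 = -1.57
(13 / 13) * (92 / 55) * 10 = 16.73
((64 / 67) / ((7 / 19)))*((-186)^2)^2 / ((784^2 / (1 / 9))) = 631688364 / 1126069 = 560.97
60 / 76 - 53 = -992 / 19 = -52.21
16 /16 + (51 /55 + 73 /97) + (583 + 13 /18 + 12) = 57464551 /96030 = 598.40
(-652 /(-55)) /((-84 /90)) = -978 /77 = -12.70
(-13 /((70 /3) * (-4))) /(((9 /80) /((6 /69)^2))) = 104 /11109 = 0.01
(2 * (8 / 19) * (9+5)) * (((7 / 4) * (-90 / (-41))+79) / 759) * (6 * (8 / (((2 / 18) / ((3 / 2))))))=833.83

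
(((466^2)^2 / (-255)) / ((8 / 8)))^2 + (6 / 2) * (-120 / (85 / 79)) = 2223757027355283572296 / 65025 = 34198493308039731.98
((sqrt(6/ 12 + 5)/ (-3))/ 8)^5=-121 * sqrt(22)/ 63700992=-0.00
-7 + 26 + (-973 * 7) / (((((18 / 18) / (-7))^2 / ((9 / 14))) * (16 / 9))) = -3861229 / 32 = -120663.41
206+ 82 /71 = 14708 /71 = 207.15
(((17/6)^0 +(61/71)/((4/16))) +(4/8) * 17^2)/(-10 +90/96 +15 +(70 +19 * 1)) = 169192/107849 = 1.57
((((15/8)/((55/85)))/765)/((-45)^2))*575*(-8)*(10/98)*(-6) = 230/43659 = 0.01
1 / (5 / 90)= 18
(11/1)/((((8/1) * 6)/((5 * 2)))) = 55/24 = 2.29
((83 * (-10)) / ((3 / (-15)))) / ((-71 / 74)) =-307100 / 71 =-4325.35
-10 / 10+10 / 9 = 1 / 9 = 0.11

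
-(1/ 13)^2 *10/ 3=-0.02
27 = 27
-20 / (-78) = 10 / 39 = 0.26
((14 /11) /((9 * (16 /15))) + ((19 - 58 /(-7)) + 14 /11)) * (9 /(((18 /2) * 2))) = 14.35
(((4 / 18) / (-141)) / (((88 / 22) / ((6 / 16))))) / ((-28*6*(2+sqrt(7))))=-1 / 1705536+sqrt(7) / 3411072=0.00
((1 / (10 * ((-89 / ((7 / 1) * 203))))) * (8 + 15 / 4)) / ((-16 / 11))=734657 / 56960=12.90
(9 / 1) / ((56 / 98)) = 63 / 4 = 15.75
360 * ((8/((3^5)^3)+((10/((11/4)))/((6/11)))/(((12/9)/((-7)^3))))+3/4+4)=-981608727550/1594323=-615690.00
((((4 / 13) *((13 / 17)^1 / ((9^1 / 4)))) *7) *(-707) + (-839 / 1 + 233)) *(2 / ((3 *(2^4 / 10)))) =-429755 / 918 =-468.14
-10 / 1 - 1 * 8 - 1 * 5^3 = -143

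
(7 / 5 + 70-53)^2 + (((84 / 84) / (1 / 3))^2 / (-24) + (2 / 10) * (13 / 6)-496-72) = -137629 / 600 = -229.38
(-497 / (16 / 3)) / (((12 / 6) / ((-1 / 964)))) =1491 / 30848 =0.05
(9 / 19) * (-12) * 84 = -9072 / 19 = -477.47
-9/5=-1.80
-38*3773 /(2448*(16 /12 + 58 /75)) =-1792175 /64464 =-27.80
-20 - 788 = -808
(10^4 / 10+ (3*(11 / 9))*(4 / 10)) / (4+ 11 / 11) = 15022 / 75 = 200.29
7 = 7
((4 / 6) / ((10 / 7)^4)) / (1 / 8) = 2401 / 1875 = 1.28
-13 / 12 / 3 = -13 / 36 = -0.36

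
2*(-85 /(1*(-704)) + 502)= 353493 /352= 1004.24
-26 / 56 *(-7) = 13 / 4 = 3.25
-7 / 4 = -1.75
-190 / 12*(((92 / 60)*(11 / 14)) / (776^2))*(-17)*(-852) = -0.46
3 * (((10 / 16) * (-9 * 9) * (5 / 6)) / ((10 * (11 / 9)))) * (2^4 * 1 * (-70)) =127575 / 11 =11597.73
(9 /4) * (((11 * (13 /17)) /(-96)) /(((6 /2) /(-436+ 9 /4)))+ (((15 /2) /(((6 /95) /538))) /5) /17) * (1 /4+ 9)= 553808045 /34816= 15906.71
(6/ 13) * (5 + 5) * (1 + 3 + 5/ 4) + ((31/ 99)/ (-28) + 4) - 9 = 692597/ 36036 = 19.22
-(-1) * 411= 411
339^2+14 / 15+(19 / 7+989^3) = 101585042333 / 105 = 967476593.65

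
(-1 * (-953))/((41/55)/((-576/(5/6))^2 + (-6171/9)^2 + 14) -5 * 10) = -2235812132917/117303887605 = -19.06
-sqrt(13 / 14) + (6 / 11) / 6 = 1 / 11 - sqrt(182) / 14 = -0.87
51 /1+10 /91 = 4651 /91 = 51.11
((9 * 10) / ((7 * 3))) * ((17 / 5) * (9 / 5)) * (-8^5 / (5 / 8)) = -240648192 / 175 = -1375132.53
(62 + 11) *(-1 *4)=-292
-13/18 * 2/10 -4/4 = -103/90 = -1.14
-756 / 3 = -252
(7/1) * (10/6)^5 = 21875/243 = 90.02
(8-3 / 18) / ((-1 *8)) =-47 / 48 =-0.98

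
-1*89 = -89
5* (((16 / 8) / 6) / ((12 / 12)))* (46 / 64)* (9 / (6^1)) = 115 / 64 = 1.80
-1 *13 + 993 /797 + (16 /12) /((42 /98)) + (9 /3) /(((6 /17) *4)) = -374027 /57384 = -6.52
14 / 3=4.67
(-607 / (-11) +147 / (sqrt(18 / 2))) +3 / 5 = 5763 / 55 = 104.78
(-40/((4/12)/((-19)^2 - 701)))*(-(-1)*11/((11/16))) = 652800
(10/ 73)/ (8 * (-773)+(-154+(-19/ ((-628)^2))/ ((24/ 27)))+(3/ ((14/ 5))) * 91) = -31550720/ 1437313570051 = -0.00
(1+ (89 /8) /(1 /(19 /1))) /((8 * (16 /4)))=1699 /256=6.64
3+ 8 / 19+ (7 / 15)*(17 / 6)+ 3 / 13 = 110573 / 22230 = 4.97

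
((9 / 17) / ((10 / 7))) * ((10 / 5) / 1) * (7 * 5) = 441 / 17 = 25.94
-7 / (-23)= 7 / 23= 0.30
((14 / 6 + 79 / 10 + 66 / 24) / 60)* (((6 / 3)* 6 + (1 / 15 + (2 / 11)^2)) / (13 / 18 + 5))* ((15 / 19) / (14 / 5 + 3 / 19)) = 17107619 / 140084120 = 0.12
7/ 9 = 0.78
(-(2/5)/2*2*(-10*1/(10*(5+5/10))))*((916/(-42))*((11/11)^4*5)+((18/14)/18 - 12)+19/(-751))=-7633258/867405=-8.80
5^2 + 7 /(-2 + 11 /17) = 456 /23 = 19.83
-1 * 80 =-80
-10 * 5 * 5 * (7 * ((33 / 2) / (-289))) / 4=28875 / 1156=24.98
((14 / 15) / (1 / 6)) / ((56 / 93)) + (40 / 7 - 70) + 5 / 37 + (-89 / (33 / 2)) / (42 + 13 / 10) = -2034548407 / 37008510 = -54.98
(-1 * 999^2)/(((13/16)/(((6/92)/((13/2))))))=-47904048/3887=-12324.17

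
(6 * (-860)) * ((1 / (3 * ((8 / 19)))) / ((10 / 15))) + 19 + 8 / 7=-85503 / 14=-6107.36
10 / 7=1.43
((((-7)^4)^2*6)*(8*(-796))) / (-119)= 1850937114.35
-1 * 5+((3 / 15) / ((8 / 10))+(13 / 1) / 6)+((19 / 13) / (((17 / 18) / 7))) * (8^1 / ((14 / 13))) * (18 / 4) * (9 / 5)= 662213 / 1020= 649.23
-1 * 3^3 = -27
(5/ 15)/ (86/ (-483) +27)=161/ 12955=0.01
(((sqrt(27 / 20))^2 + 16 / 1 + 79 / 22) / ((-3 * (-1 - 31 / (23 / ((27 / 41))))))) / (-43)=-4344401 / 50516400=-0.09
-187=-187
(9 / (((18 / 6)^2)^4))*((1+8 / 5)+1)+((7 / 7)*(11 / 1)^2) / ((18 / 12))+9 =36317 / 405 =89.67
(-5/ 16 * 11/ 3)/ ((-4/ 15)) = 4.30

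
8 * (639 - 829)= -1520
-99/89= -1.11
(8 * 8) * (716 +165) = 56384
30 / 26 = 15 / 13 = 1.15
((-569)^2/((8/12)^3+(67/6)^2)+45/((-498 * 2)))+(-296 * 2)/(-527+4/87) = 532425804005367/205462069460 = 2591.36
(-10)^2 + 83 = 183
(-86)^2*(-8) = -59168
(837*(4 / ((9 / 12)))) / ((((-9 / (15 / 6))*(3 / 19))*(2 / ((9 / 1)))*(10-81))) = 35340 / 71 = 497.75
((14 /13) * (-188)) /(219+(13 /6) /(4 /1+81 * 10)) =-12854688 /13904917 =-0.92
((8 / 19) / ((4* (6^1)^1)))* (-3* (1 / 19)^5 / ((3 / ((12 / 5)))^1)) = -4 / 235229405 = -0.00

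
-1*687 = -687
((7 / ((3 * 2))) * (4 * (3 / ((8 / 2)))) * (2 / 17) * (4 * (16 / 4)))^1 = 112 / 17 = 6.59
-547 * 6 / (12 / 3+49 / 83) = -90802 / 127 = -714.98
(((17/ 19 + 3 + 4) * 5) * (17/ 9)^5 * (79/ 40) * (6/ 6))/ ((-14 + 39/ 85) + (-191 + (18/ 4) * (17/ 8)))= -953433975500/ 99167855067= -9.61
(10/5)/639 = 2/639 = 0.00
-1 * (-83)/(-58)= -83/58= -1.43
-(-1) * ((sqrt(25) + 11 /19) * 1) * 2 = 212 /19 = 11.16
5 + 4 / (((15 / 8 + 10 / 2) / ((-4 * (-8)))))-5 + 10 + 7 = 35.62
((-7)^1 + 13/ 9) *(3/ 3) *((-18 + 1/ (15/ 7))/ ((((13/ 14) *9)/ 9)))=36820/ 351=104.90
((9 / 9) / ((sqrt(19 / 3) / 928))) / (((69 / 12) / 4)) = 14848 * sqrt(57) / 437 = 256.52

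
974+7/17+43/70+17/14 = 580863/595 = 976.24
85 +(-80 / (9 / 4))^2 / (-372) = 614705 / 7533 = 81.60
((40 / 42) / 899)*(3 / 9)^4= 20 / 1529199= 0.00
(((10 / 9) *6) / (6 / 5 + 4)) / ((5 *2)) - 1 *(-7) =278 / 39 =7.13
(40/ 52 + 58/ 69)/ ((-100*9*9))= -361/ 1816425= -0.00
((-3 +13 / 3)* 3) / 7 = 4 / 7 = 0.57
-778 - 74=-852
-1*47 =-47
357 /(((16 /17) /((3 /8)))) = 18207 /128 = 142.24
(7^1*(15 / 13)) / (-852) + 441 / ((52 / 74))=2316979 / 3692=627.57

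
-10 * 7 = -70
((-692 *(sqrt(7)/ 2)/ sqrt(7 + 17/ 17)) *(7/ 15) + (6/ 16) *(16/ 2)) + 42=45 -1211 *sqrt(14)/ 30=-106.04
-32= -32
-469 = -469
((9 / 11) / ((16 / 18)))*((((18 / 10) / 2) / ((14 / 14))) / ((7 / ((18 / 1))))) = 6561 / 3080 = 2.13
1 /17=0.06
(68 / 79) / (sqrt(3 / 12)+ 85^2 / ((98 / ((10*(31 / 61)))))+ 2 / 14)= 406504 / 177243847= 0.00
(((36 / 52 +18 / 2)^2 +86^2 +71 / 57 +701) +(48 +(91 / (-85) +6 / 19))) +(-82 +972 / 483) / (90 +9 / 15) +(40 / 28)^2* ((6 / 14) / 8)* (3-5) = 2678534998122476 / 325130816465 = 8238.33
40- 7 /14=79 /2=39.50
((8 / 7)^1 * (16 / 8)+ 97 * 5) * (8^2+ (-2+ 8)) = 34110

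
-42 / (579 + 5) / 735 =-1 / 10220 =-0.00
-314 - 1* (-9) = -305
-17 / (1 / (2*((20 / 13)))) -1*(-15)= -485 / 13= -37.31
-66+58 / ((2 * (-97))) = -6431 / 97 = -66.30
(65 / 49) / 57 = 65 / 2793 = 0.02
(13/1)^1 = 13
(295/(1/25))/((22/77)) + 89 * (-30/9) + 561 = 26076.83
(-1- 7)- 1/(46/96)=-232/23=-10.09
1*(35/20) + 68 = 279/4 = 69.75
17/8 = 2.12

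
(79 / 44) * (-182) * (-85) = 611065 / 22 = 27775.68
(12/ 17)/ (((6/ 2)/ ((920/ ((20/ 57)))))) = 10488/ 17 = 616.94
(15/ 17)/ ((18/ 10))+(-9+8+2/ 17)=-20/ 51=-0.39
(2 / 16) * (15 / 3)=5 / 8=0.62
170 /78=85 /39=2.18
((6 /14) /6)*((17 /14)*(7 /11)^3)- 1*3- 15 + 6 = -63769 /5324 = -11.98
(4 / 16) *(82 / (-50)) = -41 / 100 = -0.41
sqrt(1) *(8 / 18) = 0.44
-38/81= -0.47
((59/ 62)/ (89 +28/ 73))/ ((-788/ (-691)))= 2976137/ 318785400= 0.01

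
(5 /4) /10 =0.12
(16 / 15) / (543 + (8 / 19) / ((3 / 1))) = 304 / 154795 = 0.00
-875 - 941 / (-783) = -684184 / 783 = -873.80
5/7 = 0.71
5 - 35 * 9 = -310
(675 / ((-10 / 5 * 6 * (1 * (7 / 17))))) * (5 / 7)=-19125 / 196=-97.58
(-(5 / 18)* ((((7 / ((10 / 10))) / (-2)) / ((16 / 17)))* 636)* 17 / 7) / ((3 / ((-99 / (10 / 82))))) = -6907967 / 16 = -431747.94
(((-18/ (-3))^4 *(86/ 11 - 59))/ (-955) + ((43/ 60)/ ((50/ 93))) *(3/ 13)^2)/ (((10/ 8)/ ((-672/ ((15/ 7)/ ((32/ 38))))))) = -309677592768768/ 21082221875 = -14689.04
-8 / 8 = -1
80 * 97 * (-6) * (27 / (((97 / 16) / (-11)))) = 2280960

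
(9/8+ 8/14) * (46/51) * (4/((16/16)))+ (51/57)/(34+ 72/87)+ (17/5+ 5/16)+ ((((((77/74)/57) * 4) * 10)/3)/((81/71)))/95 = 92323156883471/9362563504560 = 9.86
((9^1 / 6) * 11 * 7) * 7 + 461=2539 / 2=1269.50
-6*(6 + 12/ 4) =-54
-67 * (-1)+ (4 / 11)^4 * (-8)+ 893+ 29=14477901 / 14641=988.86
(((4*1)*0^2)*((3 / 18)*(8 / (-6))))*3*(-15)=0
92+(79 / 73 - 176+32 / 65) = -391109 / 4745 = -82.43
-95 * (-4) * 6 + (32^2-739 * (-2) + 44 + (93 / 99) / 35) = 5574061 / 1155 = 4826.03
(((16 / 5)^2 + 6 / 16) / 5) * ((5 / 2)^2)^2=10615 / 128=82.93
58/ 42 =29/ 21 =1.38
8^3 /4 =128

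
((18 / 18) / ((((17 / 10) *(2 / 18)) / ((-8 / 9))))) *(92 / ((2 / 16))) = -58880 / 17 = -3463.53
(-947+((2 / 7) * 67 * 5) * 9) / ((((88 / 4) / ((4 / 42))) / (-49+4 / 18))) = 262961 / 14553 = 18.07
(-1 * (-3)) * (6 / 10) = 9 / 5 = 1.80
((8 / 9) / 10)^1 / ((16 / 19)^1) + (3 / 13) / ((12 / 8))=607 / 2340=0.26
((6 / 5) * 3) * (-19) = -342 / 5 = -68.40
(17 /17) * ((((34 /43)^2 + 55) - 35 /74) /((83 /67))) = 505599353 /11356558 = 44.52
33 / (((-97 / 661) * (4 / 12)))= -65439 / 97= -674.63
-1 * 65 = -65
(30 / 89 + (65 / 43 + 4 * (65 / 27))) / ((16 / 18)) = 1186045 / 91848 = 12.91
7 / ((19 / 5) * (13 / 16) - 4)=-560 / 73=-7.67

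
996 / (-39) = -332 / 13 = -25.54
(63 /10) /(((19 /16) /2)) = 1008 /95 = 10.61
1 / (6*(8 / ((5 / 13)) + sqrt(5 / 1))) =260 / 32073 -25*sqrt(5) / 64146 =0.01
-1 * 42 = -42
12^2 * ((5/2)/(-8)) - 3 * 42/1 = -171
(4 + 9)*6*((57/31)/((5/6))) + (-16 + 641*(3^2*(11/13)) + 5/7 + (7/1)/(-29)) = 2060784119/409045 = 5038.04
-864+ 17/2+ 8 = -1695/2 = -847.50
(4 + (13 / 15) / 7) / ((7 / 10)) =866 / 147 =5.89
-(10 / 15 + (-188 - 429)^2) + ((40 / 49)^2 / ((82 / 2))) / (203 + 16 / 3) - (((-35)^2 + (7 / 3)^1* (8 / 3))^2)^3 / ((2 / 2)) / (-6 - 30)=4556063356183230477611985466517 / 47084025132900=96764525618258528.72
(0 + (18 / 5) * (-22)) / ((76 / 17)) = -1683 / 95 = -17.72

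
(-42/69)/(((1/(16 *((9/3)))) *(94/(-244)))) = 81984/1081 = 75.84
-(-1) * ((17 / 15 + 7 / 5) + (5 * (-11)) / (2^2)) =-673 / 60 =-11.22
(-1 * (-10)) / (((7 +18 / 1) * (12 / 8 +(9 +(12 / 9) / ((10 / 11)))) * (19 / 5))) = 60 / 6821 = 0.01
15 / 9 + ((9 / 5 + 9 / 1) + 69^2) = 71602 / 15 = 4773.47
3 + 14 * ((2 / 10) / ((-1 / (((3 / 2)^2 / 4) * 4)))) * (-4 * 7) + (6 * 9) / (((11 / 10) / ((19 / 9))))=15567 / 55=283.04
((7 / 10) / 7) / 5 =1 / 50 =0.02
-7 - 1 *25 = -32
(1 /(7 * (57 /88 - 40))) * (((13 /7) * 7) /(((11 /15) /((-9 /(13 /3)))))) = 3240 /24241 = 0.13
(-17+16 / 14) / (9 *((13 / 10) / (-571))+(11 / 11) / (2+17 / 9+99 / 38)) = -469230670 / 3950247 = -118.79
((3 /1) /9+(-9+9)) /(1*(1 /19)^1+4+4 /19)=19 /243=0.08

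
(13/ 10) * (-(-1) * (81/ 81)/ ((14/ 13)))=169/ 140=1.21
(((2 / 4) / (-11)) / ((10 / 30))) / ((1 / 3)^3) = -81 / 22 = -3.68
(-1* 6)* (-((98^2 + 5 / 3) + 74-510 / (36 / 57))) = 53233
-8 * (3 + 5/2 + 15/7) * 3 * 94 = -120696/7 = -17242.29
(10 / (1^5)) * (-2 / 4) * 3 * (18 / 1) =-270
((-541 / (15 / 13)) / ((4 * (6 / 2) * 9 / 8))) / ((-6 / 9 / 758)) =5331014 / 135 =39488.99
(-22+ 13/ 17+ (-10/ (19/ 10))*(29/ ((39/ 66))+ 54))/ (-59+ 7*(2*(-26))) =2367167/ 1776177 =1.33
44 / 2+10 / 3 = 76 / 3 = 25.33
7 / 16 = 0.44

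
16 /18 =8 /9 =0.89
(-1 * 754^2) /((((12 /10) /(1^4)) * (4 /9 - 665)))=4263870 /5981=712.90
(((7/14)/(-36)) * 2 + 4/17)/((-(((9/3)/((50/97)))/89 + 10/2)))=-282575/6897546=-0.04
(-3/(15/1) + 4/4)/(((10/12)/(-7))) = -168/25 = -6.72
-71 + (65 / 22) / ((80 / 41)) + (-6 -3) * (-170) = 514101 / 352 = 1460.51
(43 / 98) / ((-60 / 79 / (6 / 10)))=-3397 / 9800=-0.35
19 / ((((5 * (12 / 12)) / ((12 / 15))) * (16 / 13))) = 247 / 100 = 2.47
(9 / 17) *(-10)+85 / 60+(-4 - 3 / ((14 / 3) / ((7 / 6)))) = -440 / 51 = -8.63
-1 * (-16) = 16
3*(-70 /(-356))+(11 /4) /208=44659 /74048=0.60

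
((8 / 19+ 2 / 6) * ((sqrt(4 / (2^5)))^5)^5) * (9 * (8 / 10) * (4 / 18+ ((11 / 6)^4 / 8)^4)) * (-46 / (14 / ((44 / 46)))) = -22948809092932857497 * sqrt(2) / 88009629542847784132269834240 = -0.00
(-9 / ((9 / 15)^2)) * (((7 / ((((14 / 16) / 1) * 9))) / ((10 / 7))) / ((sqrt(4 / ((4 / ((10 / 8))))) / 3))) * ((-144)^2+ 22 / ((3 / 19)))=-3507056 * sqrt(5) / 9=-871335.07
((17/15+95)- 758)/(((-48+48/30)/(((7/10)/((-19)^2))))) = 8687/314070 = 0.03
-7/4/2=-7/8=-0.88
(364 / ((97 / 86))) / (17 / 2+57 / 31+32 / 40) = 9704240 / 334941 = 28.97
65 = 65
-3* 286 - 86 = -944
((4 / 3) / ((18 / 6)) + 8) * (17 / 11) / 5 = 1292 / 495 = 2.61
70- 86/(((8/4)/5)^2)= -935/2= -467.50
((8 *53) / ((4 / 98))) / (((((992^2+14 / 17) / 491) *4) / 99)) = 2146038741 / 16729102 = 128.28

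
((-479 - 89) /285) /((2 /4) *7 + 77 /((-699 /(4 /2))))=-264688 /435575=-0.61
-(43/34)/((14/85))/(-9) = 215/252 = 0.85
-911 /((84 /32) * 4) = -1822 /21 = -86.76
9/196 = 0.05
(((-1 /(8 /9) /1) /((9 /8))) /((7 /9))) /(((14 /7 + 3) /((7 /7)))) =-9 /35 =-0.26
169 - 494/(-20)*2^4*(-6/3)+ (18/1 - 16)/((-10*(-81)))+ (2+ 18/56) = -7020323/11340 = -619.08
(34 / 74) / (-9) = -17 / 333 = -0.05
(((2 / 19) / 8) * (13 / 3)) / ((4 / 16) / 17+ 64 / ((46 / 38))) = 5083 / 4714527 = 0.00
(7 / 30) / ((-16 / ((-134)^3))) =2105341 / 60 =35089.02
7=7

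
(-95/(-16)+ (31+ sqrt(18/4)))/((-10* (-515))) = 3* sqrt(2)/10300+ 591/82400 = 0.01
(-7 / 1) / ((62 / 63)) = -441 / 62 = -7.11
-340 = -340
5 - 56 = -51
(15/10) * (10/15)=1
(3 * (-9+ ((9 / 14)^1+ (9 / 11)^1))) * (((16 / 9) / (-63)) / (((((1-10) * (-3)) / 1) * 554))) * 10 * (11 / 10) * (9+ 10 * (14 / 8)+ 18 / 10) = 24338 / 1832355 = 0.01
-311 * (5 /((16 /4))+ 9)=-12751 /4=-3187.75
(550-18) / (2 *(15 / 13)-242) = -91 / 41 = -2.22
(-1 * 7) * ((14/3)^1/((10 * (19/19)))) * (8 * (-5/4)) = 98/3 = 32.67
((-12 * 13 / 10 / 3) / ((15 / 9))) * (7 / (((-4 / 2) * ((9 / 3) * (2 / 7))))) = 637 / 50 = 12.74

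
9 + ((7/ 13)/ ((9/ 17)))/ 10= 10649/ 1170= 9.10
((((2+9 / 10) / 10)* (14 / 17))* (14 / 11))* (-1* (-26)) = 7.90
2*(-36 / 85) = -72 / 85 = -0.85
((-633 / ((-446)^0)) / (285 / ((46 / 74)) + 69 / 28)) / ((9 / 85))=-11550140 / 890541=-12.97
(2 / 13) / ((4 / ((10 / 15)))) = 1 / 39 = 0.03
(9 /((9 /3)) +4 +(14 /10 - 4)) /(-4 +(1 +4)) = 22 /5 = 4.40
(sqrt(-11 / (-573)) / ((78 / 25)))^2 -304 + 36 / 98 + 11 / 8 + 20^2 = 33393460645 / 341640936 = 97.74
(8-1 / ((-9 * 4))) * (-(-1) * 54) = 867 / 2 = 433.50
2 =2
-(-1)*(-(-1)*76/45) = 76/45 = 1.69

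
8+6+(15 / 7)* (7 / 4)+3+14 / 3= 25.42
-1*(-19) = 19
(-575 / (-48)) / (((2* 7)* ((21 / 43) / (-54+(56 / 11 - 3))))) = -14117975 / 155232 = -90.95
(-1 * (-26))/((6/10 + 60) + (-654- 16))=-130/3047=-0.04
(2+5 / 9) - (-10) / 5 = 41 / 9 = 4.56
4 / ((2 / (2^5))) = 64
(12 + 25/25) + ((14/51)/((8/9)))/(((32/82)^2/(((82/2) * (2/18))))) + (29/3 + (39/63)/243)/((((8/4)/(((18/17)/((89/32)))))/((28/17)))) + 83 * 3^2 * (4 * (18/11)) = 115335937071679/23467428864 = 4914.72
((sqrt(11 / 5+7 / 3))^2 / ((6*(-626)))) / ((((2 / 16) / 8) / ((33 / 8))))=-0.32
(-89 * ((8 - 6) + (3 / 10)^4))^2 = 3194116009681 / 100000000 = 31941.16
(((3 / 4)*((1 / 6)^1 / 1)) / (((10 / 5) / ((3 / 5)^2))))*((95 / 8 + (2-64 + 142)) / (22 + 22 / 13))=2457 / 28160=0.09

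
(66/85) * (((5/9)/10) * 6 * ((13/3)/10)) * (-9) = -1.01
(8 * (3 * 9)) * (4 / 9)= 96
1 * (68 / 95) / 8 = 17 / 190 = 0.09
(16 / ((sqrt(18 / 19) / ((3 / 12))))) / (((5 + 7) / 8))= 4* sqrt(38) / 9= 2.74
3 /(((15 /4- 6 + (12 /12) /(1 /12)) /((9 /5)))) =36 /65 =0.55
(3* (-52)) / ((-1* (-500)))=-39 / 125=-0.31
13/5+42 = 223/5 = 44.60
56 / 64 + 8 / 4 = 23 / 8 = 2.88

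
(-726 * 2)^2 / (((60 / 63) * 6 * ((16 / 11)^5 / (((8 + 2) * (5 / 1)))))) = 2833379.83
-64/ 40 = -8/ 5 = -1.60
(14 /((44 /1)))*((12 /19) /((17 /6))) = 0.07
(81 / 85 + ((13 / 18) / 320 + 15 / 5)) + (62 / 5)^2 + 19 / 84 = 541296727 / 3427200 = 157.94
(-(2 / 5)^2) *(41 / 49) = -164 / 1225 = -0.13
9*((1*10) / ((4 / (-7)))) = -315 / 2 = -157.50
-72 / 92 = -18 / 23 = -0.78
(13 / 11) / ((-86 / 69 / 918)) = -411723 / 473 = -870.45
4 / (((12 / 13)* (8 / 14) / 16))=364 / 3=121.33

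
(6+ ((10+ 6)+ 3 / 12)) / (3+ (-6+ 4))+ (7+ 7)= 145 / 4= 36.25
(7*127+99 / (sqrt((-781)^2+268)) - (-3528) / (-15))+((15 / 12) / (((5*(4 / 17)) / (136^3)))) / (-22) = -6645721 / 55+99*sqrt(610229) / 610229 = -120831.16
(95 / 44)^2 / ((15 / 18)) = 5415 / 968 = 5.59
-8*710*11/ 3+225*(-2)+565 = -62135/ 3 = -20711.67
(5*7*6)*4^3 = 13440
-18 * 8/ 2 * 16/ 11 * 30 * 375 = -12960000/ 11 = -1178181.82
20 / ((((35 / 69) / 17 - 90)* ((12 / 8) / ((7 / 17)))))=-1288 / 21107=-0.06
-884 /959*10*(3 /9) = -3.07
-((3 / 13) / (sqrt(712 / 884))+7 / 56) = -3 * sqrt(39338) / 2314 -1 / 8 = -0.38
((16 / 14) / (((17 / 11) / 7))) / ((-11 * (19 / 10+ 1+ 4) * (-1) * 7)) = 80 / 8211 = 0.01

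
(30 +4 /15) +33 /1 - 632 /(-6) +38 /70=1184 /7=169.14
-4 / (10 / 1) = -0.40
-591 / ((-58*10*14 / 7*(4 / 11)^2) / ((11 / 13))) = 786621 / 241280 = 3.26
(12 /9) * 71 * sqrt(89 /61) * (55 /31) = 15620 * sqrt(5429) /5673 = 202.87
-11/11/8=-1/8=-0.12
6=6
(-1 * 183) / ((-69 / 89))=5429 / 23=236.04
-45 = -45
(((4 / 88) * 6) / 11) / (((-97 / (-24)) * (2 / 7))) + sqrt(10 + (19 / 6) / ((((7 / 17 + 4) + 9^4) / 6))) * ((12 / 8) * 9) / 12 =252 / 11737 + 3 * sqrt(31152109029) / 148816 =3.58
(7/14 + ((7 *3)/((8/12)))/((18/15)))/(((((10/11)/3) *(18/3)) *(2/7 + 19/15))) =9.48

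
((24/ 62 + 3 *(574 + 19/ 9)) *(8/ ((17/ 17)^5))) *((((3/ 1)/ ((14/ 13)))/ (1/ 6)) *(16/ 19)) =802568832/ 4123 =194656.52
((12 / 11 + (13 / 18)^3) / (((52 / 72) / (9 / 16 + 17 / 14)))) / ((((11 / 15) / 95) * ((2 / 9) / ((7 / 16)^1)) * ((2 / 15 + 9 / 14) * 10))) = 62297362925 / 525105152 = 118.64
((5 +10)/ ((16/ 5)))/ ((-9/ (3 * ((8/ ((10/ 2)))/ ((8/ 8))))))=-5/ 2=-2.50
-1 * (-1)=1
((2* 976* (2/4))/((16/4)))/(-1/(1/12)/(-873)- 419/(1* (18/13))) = -426024/528335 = -0.81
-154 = -154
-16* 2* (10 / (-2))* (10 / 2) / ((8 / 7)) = 700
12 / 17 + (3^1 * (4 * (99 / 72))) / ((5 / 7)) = 4047 / 170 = 23.81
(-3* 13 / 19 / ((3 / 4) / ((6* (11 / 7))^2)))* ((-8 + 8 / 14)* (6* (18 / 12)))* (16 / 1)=1696121856 / 6517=260261.14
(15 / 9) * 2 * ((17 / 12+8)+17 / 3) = 905 / 18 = 50.28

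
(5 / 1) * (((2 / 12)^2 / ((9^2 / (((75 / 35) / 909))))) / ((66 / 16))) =50 / 51024897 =0.00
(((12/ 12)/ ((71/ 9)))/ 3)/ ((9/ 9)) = 3/ 71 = 0.04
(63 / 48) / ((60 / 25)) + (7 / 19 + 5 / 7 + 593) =594.63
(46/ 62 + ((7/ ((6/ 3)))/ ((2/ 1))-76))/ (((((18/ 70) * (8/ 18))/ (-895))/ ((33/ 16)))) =1187298.81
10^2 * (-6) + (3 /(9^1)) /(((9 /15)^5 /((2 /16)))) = -599.46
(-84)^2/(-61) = -7056/61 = -115.67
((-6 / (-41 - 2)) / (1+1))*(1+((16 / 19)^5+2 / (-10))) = 45441828 / 532361285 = 0.09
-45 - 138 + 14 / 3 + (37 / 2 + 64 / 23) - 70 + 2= -31057 / 138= -225.05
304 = 304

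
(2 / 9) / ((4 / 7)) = 7 / 18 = 0.39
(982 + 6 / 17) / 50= 334 / 17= 19.65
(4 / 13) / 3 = 4 / 39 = 0.10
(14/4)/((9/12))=14/3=4.67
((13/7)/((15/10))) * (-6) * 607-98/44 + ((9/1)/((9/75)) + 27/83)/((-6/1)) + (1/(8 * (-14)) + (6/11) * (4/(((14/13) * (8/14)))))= -462236777/102256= -4520.39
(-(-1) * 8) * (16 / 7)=128 / 7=18.29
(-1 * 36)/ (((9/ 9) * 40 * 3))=-0.30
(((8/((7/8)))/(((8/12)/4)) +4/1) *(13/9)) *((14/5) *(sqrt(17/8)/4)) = 1339 *sqrt(34)/90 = 86.75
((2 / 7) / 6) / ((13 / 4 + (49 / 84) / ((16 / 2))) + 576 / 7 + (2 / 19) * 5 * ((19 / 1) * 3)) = 32 / 77689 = 0.00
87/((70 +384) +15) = 87/469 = 0.19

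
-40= -40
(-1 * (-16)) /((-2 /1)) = -8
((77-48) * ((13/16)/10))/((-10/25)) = -377/64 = -5.89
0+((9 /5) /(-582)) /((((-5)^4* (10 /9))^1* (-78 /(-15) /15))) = -81 /6305000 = -0.00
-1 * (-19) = 19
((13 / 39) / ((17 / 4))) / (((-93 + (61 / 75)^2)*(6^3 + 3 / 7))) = -875 / 222954167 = -0.00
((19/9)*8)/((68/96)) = 1216/51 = 23.84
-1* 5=-5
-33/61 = -0.54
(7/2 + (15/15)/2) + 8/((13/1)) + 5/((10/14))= 151/13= 11.62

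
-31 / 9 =-3.44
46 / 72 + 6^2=1319 / 36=36.64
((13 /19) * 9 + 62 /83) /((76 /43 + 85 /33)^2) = 21925665729 /59898511313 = 0.37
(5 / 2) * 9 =45 / 2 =22.50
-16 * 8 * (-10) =1280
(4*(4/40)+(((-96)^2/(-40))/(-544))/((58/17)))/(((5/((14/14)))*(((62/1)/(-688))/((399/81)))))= -3477152/606825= -5.73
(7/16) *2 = 7/8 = 0.88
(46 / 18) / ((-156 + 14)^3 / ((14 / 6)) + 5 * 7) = -161 / 77306571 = -0.00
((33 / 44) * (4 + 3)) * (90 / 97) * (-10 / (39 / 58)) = -91350 / 1261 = -72.44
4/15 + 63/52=1153/780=1.48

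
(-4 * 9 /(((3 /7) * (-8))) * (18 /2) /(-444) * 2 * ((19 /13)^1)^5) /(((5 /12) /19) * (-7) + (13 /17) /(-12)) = 151158415653 /11567262122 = 13.07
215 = 215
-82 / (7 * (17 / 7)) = -82 / 17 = -4.82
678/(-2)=-339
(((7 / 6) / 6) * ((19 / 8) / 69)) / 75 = 133 / 1490400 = 0.00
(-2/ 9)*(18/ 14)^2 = -18/ 49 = -0.37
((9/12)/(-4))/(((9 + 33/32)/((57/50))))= -57/2675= -0.02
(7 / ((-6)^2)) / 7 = 1 / 36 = 0.03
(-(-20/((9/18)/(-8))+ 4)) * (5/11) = -1620/11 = -147.27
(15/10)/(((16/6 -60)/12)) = -27/86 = -0.31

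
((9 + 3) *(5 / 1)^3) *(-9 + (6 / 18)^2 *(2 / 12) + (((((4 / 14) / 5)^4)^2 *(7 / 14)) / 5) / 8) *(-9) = 10921595644529522 / 90075015625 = 121250.00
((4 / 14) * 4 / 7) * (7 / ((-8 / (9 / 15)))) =-3 / 35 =-0.09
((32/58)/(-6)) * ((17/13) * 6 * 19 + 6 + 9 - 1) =-16960/1131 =-15.00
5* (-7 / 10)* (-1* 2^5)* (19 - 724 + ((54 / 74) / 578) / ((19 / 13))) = -78959.90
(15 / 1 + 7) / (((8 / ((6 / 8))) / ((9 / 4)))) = 297 / 64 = 4.64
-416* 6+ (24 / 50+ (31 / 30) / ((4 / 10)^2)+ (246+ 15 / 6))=-1344337 / 600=-2240.56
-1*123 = -123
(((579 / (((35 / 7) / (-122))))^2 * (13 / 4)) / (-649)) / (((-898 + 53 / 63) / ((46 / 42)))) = 1220.15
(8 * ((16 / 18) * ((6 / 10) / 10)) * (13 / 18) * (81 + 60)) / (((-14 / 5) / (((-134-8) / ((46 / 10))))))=479.02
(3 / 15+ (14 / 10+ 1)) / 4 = 13 / 20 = 0.65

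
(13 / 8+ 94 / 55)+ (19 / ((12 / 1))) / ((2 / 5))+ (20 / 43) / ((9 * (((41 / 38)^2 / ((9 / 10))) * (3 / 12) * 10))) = 348660511 / 47706780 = 7.31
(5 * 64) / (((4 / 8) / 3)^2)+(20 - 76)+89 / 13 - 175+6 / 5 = 734308 / 65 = 11297.05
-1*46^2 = -2116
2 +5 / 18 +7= 167 / 18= 9.28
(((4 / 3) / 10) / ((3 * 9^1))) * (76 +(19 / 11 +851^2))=15934132 / 4455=3576.69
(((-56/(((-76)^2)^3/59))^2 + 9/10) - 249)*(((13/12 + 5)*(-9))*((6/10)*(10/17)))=472873821068521183702168899/98635228444425550561280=4794.17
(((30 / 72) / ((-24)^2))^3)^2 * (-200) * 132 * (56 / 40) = -6015625 / 1135928886651103739904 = -0.00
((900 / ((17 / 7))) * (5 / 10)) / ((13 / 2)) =28.51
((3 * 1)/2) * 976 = 1464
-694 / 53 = -13.09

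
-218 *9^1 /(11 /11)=-1962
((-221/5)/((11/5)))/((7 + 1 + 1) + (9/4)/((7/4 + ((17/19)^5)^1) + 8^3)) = -1125787894933/504557358228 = -2.23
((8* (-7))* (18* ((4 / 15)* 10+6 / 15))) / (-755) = 15456 / 3775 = 4.09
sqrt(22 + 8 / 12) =2*sqrt(51) / 3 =4.76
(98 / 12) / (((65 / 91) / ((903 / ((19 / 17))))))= 1755131 / 190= 9237.53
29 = 29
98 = 98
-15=-15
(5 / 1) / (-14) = -5 / 14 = -0.36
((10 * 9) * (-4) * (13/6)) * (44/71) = -34320/71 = -483.38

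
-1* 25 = -25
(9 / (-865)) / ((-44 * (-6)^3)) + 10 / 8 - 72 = -64625881 / 913440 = -70.75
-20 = -20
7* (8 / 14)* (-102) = -408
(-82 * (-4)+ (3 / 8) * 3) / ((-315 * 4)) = -2633 / 10080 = -0.26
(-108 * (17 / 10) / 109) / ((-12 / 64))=4896 / 545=8.98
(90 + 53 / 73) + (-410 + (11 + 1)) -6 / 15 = -112301 / 365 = -307.67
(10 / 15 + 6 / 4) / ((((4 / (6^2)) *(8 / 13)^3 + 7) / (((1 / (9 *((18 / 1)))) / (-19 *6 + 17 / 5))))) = -0.00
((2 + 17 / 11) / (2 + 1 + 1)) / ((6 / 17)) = 221 / 88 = 2.51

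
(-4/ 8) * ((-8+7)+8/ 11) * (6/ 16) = 9/ 176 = 0.05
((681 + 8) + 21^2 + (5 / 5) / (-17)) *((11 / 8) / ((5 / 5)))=211299 / 136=1553.67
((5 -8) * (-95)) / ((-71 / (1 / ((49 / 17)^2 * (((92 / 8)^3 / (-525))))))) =49419000 / 296302951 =0.17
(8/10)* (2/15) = 8/75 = 0.11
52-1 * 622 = -570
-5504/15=-366.93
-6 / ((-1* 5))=6 / 5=1.20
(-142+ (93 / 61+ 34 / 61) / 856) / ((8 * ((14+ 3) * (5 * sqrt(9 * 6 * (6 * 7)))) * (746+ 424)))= -0.00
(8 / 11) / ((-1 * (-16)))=1 / 22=0.05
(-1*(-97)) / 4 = 97 / 4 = 24.25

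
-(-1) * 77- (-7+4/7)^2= 1748/49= 35.67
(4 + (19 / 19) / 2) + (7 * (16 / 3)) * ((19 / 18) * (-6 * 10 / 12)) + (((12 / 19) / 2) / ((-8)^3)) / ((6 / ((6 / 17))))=-429853649 / 2232576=-192.54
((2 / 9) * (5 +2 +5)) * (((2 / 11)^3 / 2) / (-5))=-32 / 19965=-0.00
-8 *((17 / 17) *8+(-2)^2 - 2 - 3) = -56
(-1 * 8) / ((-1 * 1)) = 8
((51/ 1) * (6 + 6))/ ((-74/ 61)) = -18666/ 37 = -504.49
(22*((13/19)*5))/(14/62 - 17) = -341/76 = -4.49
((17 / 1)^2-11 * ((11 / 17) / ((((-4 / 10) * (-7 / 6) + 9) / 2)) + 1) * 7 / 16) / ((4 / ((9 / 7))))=12319929 / 135184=91.13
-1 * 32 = -32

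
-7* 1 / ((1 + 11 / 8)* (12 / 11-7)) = 616 / 1235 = 0.50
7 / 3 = 2.33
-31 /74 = -0.42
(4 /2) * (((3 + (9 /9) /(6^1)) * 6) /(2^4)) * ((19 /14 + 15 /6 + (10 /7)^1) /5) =703 /280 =2.51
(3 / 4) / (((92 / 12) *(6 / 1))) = 3 / 184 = 0.02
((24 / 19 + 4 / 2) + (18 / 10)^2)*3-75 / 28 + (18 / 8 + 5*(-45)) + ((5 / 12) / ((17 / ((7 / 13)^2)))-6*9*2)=-35984579131 / 114632700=-313.91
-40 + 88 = 48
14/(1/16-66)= -224/1055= -0.21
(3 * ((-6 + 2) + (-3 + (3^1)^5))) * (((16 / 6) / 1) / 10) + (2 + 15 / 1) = 1029 / 5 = 205.80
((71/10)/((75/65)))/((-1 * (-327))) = 923/49050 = 0.02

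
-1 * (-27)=27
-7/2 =-3.50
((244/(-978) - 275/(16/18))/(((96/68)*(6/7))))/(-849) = 144138869/478265472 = 0.30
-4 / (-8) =1 / 2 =0.50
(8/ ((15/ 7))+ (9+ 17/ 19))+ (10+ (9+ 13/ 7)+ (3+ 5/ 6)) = 152891/ 3990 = 38.32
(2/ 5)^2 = 4/ 25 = 0.16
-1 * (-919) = 919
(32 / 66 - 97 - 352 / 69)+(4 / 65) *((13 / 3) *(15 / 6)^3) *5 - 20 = -152989 / 1518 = -100.78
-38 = -38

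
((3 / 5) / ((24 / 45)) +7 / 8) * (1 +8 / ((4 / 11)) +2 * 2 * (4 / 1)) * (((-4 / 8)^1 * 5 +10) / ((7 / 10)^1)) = 5850 / 7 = 835.71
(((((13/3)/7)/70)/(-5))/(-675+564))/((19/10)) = 13/1550115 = 0.00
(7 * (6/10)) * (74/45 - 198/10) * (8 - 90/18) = -5719/25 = -228.76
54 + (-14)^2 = 250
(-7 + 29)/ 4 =11/ 2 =5.50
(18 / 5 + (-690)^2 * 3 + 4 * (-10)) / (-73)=-7141318 / 365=-19565.25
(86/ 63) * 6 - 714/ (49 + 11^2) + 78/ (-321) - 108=-104.25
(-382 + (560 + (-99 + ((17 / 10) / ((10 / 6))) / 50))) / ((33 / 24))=395102 / 6875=57.47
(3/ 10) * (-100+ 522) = 633/ 5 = 126.60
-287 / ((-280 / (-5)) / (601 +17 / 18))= -3084.97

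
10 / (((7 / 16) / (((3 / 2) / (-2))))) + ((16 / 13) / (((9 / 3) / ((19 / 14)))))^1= -4528 / 273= -16.59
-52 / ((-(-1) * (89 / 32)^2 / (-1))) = 53248 / 7921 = 6.72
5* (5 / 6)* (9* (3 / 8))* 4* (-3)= -168.75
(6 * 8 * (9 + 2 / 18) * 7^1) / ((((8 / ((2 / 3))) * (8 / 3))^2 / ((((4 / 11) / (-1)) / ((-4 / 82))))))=11767 / 528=22.29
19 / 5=3.80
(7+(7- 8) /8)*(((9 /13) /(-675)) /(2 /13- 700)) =11 /1091760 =0.00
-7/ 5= -1.40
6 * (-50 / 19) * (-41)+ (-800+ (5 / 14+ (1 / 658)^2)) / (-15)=28819990937 / 41131580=700.68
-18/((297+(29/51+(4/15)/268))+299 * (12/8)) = -205020/8497733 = -0.02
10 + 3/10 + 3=133/10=13.30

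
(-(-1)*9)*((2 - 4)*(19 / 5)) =-342 / 5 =-68.40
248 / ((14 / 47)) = 5828 / 7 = 832.57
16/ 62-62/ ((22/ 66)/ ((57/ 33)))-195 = -516.01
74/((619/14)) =1036/619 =1.67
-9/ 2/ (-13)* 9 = 81/ 26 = 3.12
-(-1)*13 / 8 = 13 / 8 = 1.62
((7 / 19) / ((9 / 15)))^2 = 1225 / 3249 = 0.38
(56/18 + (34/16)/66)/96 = 4979/152064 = 0.03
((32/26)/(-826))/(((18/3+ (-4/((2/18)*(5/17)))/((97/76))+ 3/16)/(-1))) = -62080/3737774313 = -0.00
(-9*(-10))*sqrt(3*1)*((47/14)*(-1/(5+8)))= -2115*sqrt(3)/91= -40.26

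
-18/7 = -2.57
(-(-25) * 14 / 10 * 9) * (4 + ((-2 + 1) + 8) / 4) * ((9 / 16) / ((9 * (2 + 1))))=2415 / 64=37.73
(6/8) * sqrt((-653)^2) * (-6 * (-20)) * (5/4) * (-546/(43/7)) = -280773675/43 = -6529620.35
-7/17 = -0.41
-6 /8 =-3 /4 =-0.75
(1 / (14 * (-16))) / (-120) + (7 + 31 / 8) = 292321 / 26880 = 10.88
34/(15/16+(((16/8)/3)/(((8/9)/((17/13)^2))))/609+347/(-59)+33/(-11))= -1101117472/257199989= -4.28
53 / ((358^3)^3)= 53 / 96593352556072838768128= 0.00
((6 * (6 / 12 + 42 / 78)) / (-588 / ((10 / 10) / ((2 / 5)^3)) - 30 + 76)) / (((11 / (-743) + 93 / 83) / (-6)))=-1873195875 / 463596614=-4.04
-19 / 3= -6.33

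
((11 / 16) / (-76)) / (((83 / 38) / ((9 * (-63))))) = 6237 / 2656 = 2.35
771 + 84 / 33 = 8509 / 11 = 773.55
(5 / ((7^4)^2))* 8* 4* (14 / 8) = 40 / 823543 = 0.00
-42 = -42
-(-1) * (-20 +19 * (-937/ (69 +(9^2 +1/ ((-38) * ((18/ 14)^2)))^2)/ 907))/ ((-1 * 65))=1139156522405432/ 3701710529685935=0.31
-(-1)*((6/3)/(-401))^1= -2/401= -0.00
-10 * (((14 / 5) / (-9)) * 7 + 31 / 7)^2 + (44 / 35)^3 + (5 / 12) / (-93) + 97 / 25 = -44.80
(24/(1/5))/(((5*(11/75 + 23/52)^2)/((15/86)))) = 2737800000/226876987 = 12.07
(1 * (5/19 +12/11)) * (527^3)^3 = 887323477219010105337804821/209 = 4245566876645981365252655.00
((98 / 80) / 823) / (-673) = -49 / 22155160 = -0.00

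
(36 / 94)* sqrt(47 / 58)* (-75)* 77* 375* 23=-448284375* sqrt(2726) / 1363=-17171991.77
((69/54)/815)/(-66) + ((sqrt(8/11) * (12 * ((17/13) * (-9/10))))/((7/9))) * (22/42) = -5508 * sqrt(22)/3185 -23/968220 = -8.11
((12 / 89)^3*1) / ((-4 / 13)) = -5616 / 704969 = -0.01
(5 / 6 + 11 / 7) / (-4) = -101 / 168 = -0.60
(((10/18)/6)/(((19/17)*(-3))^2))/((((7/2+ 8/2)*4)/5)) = 1445/1052676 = 0.00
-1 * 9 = -9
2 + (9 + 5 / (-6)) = 10.17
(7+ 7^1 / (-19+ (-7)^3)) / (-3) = -2527 / 1086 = -2.33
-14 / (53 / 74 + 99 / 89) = -92204 / 12043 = -7.66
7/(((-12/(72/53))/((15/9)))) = -70/53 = -1.32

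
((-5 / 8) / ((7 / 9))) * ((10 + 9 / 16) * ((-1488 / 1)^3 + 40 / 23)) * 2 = 72035381545335 / 1288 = 55928091261.91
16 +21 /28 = 67 /4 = 16.75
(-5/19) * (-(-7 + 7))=0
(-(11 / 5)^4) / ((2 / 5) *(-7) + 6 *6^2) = -14641 / 133250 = -0.11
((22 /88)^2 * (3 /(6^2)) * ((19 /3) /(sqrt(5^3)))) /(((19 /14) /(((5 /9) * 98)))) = 343 * sqrt(5) /6480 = 0.12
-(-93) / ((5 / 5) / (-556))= -51708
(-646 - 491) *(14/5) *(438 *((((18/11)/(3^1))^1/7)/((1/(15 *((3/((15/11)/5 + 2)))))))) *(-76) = 4087633248/25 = 163505329.92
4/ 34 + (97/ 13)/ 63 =3287/ 13923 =0.24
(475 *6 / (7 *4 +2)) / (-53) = -95 / 53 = -1.79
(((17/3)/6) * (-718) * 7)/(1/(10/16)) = -213605/72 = -2966.74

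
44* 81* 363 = 1293732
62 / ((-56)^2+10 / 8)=248 / 12549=0.02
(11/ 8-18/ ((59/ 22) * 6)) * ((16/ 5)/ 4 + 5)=3509/ 2360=1.49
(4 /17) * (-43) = -172 /17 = -10.12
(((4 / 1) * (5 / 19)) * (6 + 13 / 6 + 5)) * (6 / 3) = 1580 / 57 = 27.72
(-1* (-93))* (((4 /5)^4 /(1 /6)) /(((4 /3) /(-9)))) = -964224 /625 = -1542.76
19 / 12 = 1.58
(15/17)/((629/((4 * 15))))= 900/10693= 0.08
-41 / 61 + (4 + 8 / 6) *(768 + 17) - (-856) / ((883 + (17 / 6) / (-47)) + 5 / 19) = 3625880377421 / 865992783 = 4186.96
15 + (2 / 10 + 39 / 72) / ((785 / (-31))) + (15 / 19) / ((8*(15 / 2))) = 14.98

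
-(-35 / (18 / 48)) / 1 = 280 / 3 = 93.33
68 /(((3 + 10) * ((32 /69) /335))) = 392955 /104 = 3778.41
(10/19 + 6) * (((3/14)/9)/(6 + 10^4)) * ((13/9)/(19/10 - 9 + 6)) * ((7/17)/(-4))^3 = 98735/4438510949664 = 0.00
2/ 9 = 0.22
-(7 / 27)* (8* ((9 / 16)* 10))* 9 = -105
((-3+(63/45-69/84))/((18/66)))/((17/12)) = -3729/595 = -6.27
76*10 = 760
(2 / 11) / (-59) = -2 / 649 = -0.00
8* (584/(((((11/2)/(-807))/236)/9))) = -16016251392/11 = -1456022853.82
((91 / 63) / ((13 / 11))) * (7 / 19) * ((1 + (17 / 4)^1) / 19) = 539 / 4332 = 0.12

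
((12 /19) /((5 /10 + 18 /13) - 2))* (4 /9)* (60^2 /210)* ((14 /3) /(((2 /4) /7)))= -465920 /171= -2724.68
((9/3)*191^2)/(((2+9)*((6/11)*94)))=36481/188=194.05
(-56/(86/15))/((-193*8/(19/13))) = 1995/215774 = 0.01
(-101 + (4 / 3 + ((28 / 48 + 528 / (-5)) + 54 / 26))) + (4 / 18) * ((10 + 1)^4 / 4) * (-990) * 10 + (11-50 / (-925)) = -232402121201 / 28860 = -8052741.55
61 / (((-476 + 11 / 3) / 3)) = -549 / 1417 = -0.39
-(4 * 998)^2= -15936064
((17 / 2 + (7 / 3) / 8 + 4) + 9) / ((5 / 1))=523 / 120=4.36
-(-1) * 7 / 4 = 7 / 4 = 1.75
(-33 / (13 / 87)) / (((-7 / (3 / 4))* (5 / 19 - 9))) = -163647 / 60424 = -2.71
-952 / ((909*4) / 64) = -15232 / 909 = -16.76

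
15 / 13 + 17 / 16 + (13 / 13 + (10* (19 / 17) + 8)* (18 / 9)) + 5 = 164669 / 3536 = 46.57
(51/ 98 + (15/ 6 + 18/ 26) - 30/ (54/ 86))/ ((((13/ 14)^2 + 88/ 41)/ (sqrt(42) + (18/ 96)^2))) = -41430500 * sqrt(42)/ 2828709 - 10357625/ 20115264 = -95.43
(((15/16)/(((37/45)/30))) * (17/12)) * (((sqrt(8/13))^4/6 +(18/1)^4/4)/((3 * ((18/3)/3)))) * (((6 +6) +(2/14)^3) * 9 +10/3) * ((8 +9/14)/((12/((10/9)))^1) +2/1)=6620670881408125/100166976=66096343.78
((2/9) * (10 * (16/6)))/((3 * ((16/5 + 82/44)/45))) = 88000/5013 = 17.55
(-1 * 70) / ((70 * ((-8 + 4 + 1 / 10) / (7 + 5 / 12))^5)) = 17450185778125 / 701583371424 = 24.87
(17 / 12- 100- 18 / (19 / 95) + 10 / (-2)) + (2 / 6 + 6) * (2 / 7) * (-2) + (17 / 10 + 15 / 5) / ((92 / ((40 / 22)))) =-4188971 / 21252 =-197.11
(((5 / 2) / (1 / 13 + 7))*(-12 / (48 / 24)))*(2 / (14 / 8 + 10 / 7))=-2730 / 2047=-1.33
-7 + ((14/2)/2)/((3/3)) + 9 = 11/2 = 5.50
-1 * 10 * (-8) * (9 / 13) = 720 / 13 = 55.38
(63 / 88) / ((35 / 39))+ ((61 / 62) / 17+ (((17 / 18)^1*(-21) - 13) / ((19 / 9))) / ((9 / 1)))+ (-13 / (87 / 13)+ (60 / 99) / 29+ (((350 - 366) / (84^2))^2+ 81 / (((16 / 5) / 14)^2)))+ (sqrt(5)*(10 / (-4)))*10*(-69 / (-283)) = 307637876047179871 / 198784288866240 - 1725*sqrt(5) / 283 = 1533.97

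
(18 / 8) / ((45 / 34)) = 17 / 10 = 1.70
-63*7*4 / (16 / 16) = -1764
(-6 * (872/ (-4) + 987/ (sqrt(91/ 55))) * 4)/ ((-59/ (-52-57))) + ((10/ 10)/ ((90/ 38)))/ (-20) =513258079/ 53100-368856 * sqrt(5005)/ 767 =-24356.41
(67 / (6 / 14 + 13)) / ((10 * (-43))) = -469 / 40420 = -0.01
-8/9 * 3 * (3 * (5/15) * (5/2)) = -20/3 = -6.67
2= 2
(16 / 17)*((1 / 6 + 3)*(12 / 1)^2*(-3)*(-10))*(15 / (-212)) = -820800 / 901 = -910.99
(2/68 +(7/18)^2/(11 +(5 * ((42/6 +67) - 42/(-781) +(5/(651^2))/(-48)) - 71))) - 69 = -34677957149483249/502796961943170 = -68.97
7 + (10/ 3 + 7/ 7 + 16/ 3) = 16.67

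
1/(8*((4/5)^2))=25/128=0.20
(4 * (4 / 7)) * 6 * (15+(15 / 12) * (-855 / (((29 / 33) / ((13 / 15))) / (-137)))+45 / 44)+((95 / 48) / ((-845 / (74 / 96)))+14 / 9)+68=1722103558929913 / 869476608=1980620.92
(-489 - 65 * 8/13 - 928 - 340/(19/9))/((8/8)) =-30743/19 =-1618.05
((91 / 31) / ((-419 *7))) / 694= -13 / 9014366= -0.00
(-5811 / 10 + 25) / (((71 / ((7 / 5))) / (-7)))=272489 / 3550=76.76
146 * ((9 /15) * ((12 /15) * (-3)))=-5256 /25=-210.24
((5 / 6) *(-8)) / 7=-20 / 21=-0.95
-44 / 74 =-22 / 37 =-0.59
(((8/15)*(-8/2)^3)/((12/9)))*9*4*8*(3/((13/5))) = -110592/13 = -8507.08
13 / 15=0.87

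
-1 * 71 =-71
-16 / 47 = -0.34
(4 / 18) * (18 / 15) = 4 / 15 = 0.27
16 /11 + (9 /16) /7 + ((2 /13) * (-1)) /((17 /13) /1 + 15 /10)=133115 /89936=1.48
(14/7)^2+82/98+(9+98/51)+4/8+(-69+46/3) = -186967/4998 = -37.41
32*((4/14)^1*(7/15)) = 64/15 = 4.27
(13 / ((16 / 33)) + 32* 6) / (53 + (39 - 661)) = -3501 / 9104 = -0.38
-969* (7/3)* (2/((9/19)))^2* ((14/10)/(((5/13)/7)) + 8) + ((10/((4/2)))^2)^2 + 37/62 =-6272198023/4650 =-1348859.79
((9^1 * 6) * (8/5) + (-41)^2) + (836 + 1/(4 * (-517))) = 26919151/10340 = 2603.40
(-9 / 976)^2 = 81 / 952576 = 0.00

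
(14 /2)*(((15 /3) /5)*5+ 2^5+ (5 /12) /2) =6251 /24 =260.46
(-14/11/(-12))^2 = 49/4356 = 0.01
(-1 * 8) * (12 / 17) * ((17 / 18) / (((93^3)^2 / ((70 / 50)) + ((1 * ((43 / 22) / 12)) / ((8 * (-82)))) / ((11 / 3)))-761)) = -0.00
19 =19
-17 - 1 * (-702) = 685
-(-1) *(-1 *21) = -21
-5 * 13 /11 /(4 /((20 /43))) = -325 /473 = -0.69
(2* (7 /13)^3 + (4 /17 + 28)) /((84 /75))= 13327775 /522886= 25.49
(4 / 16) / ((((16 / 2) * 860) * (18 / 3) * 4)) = 1 / 660480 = 0.00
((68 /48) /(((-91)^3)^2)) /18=0.00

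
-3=-3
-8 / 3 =-2.67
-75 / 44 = -1.70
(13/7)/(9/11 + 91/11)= 143/700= 0.20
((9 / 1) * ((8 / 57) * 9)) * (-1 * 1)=-216 / 19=-11.37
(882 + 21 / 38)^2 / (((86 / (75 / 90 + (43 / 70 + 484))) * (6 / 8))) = 454998066418 / 77615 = 5862243.98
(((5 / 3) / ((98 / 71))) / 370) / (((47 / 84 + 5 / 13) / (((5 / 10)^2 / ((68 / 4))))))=923 / 18157972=0.00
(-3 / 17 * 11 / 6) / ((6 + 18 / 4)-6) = -0.07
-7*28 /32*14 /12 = -343 /48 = -7.15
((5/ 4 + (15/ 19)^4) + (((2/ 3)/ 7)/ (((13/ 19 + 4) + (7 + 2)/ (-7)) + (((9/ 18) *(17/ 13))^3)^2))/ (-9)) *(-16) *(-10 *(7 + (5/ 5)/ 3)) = 2893348187620299748240/ 1507821583580751429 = 1918.89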